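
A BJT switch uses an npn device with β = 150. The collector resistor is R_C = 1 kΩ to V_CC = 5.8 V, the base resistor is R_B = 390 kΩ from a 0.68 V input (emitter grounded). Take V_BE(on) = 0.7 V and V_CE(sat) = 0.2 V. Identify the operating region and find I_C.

cutoff; I_C ≈ 0

V_BB = 0.68 V ≤ V_BE(on) = 0.7 V, so the base-emitter junction is not forward biased.
The transistor is in cutoff: I_B = I_C = 0.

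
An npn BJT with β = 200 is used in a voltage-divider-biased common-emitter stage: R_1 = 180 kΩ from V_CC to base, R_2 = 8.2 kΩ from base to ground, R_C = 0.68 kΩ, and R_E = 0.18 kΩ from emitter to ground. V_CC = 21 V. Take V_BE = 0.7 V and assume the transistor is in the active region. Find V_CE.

Thevenize the base divider: V_Th = V_CC·R_2/(R_1+R_2) = 21×8.2/188 = 0.915 V, R_Th = R_1‖R_2 = 7.84 kΩ.
Base-emitter loop: V_Th = I_B·R_Th + V_BE + (β+1)I_B·R_E, so I_B = (0.915 − 0.7) / (7.84 + 201×0.18) = 0.00488 mA.
I_C = β·I_B = 200×0.00488 = 0.977 mA, and I_E = (β+1)I_B = 0.982 mA.
V_CE = V_CC − I_C·R_C − I_E·R_E = 21 − 0.977×0.68 − 0.982×0.18 = 20.2 V.
V_CE = 20.2 V > 0.2 V confirms active-region operation.

V_CE ≈ 20 V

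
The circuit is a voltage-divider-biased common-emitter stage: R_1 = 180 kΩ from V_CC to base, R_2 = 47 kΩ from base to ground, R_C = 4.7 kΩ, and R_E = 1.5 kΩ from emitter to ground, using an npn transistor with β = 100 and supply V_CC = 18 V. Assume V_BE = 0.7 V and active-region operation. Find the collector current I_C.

I_C ≈ 1.6 mA

Thevenize the base divider: V_Th = V_CC·R_2/(R_1+R_2) = 18×47/227 = 3.73 V, R_Th = R_1‖R_2 = 37.3 kΩ.
Base-emitter loop: V_Th = I_B·R_Th + V_BE + (β+1)I_B·R_E, so I_B = (3.73 − 0.7) / (37.3 + 101×1.5) = 0.016 mA.
I_C = β·I_B = 100×0.016 = 1.6 mA, and I_E = (β+1)I_B = 1.62 mA.
V_CE = V_CC − I_C·R_C − I_E·R_E = 18 − 1.6×4.7 − 1.62×1.5 = 8.03 V.
V_CE = 8.03 V > 0.2 V confirms active-region operation.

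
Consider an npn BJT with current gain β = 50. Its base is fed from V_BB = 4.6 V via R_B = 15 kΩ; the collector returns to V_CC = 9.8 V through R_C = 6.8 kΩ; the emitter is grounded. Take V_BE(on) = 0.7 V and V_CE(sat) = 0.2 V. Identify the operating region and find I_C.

saturation; I_C ≈ 1.4 mA

Assume active: I_B = (4.6 − 0.7)/15 = 0.26 mA, giving I_C = β·I_B = 13 mA.
But then V_CE = 9.8 − 13×6.8 = -78.6 V < V_CE(sat) = 0.2 V — impossible in the active region.
So the transistor is saturated. With V_CE = 0.2 V, I_C = (V_CC − 0.2)/R_C = 9.6/6.8 = 1.41 mA.
Check: β·I_B = 13 mA > I_C = 1.41 mA, confirming saturation.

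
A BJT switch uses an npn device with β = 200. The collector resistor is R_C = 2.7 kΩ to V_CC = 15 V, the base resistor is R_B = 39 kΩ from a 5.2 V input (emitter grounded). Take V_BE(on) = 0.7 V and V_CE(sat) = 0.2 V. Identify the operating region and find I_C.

saturation; I_C ≈ 5.5 mA

Assume active: I_B = (5.2 − 0.7)/39 = 0.115 mA, giving I_C = β·I_B = 23.1 mA.
But then V_CE = 15 − 23.1×2.7 = -47.3 V < V_CE(sat) = 0.2 V — impossible in the active region.
So the transistor is saturated. With V_CE = 0.2 V, I_C = (V_CC − 0.2)/R_C = 14.8/2.7 = 5.48 mA.
Check: β·I_B = 23.1 mA > I_C = 5.48 mA, confirming saturation.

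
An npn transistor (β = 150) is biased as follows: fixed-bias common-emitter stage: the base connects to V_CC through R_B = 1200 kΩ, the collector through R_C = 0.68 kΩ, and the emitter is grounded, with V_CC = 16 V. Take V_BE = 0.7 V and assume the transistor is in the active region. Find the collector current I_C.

I_C ≈ 1.9 mA

Base loop: V_CC = I_B·R_B + V_BE, so I_B = (16 − 0.7)/1200 kΩ = 0.0128 mA.
In the active region I_C = β·I_B = 150 × 0.0128 = 1.91 mA.
Collector loop: V_CE = V_CC − I_C·R_C = 16 − 1.91×0.68 = 14.7 V.
Since V_CE = 14.7 V > V_CE(sat) ≈ 0.2 V, the transistor is in the active region as assumed.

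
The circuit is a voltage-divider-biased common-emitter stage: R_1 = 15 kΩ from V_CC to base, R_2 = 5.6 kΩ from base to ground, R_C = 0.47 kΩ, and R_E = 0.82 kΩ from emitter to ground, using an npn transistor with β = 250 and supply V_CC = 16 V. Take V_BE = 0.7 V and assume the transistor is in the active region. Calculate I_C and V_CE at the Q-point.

Thevenize the base divider: V_Th = V_CC·R_2/(R_1+R_2) = 16×5.6/20.6 = 4.35 V, R_Th = R_1‖R_2 = 4.08 kΩ.
Base-emitter loop: V_Th = I_B·R_Th + V_BE + (β+1)I_B·R_E, so I_B = (4.35 − 0.7) / (4.08 + 251×0.82) = 0.0174 mA.
I_C = β·I_B = 250×0.0174 = 4.35 mA, and I_E = (β+1)I_B = 4.36 mA.
V_CE = V_CC − I_C·R_C − I_E·R_E = 16 − 4.35×0.47 − 4.36×0.82 = 10.4 V.
V_CE = 10.4 V > 0.2 V confirms active-region operation.

I_C ≈ 4.3 mA, V_CE ≈ 10 V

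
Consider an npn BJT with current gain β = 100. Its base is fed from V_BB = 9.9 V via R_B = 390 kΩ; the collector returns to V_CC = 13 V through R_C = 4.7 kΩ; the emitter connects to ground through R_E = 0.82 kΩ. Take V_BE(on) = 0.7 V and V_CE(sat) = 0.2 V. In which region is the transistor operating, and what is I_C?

active; I_C ≈ 1.9 mA

Assume active. Base-emitter loop: I_B = (V_BB − V_BE)/(R_B + (β+1)R_E) = (9.9 − 0.7)/(390 + 101×0.82) = 0.0195 mA.
I_C = β·I_B = 100×0.0195 = 1.95 mA.
V_CE = V_CC − I_C·R_C − I_E·R_E = 13 − 1.95×4.7 − 1.97×0.82 = 2.24 V > V_CE(sat), so the active-region assumption holds.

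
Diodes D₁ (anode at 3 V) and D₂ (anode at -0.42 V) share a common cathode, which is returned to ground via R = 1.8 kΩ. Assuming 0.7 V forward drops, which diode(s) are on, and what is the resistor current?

Assume both conduct. Then node N would need to be at both 3−0.7 = 2.3 V and -0.42−0.7 = -1.12 V, which is impossible.
Assume only D₁ conducts: V_N = 3 − 0.7 = 2.3 V, so I_R = 2.3/1.8 = 1.28 mA.
Check D₂: its anode-to-cathode voltage is -0.42 − 2.3 = -2.72 V < 0.7 V, so it is off. The assumption is consistent.

Only D₁ conducts; I_R ≈ 1.3 mA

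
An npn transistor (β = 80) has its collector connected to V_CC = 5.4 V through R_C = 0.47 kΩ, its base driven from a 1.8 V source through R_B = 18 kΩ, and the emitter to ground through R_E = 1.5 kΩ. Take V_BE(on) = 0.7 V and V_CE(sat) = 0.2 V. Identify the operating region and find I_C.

active; I_C ≈ 0.63 mA

Assume active. Base-emitter loop: I_B = (V_BB − V_BE)/(R_B + (β+1)R_E) = (1.8 − 0.7)/(18 + 81×1.5) = 0.00789 mA.
I_C = β·I_B = 80×0.00789 = 0.631 mA.
V_CE = V_CC − I_C·R_C − I_E·R_E = 5.4 − 0.631×0.47 − 0.639×1.5 = 4.15 V > V_CE(sat), so the active-region assumption holds.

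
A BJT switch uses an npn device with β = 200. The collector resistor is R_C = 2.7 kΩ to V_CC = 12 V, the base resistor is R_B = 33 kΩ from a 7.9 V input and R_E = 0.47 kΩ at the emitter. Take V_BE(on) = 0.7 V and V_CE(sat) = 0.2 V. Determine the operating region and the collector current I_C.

saturation; I_C ≈ 3.7 mA

Assume active: I_B = (7.9 − 0.7)/(33 + 201×0.47) = 0.0565 mA, I_C = β·I_B = 11.3 mA.
Then V_CE = 12 − 11.3×2.7 − 11.4×0.47 = -23.8 V < 0.2 V — the active assumption fails.
Re-solve with V_CE = 0.2 V. KCL at the emitter: V_E/R_E = (V_BB−0.7−V_E)/R_B + (V_CC−0.2−V_E)/R_C, giving V_E = 1.81 V.
I_C = (V_CC − 0.2 − V_E)/R_C = (11.8 − 1.81)/2.7 = 3.7 mA.
Check: I_B = (7.2 − 1.81)/33 = 0.163 mA, and β·I_B = 32.6 mA > I_C, confirming saturation.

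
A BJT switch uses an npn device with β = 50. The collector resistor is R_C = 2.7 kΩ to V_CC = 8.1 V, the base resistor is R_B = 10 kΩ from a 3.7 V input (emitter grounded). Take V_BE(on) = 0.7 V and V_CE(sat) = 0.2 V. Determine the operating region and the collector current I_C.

saturation; I_C ≈ 2.9 mA

Assume active: I_B = (3.7 − 0.7)/10 = 0.3 mA, giving I_C = β·I_B = 15 mA.
But then V_CE = 8.1 − 15×2.7 = -32.4 V < V_CE(sat) = 0.2 V — impossible in the active region.
So the transistor is saturated. With V_CE = 0.2 V, I_C = (V_CC − 0.2)/R_C = 7.9/2.7 = 2.93 mA.
Check: β·I_B = 15 mA > I_C = 2.93 mA, confirming saturation.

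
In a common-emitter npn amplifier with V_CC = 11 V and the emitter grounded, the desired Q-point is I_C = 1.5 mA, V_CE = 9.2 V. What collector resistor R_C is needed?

R_C ≈ 1.2 kΩ

Collector loop: V_CC = I_C·R_C + V_CE.
R_C = (V_CC − V_CE)/I_C = (11 − 9.2)/1.5 = 1.2 kΩ.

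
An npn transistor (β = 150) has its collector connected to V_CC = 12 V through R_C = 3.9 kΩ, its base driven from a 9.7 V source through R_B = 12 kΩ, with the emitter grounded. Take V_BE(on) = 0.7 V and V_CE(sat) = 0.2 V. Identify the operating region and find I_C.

saturation; I_C ≈ 3 mA

Assume active: I_B = (9.7 − 0.7)/12 = 0.75 mA, giving I_C = β·I_B = 112 mA.
But then V_CE = 12 − 112×3.9 = -427 V < V_CE(sat) = 0.2 V — impossible in the active region.
So the transistor is saturated. With V_CE = 0.2 V, I_C = (V_CC − 0.2)/R_C = 11.8/3.9 = 3.03 mA.
Check: β·I_B = 112 mA > I_C = 3.03 mA, confirming saturation.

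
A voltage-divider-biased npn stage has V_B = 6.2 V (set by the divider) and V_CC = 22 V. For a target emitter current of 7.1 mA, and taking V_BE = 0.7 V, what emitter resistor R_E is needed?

R_E ≈ 0.77 kΩ

V_E = V_B − V_BE = 6.2 − 0.7 = 5.5 V.
R_E = V_E / I_E = 5.5 / 7.1 = 0.775 kΩ.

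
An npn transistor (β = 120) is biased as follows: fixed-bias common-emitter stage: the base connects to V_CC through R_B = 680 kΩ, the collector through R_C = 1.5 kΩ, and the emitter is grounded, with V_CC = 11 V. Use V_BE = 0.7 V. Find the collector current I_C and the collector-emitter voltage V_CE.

I_C ≈ 1.8 mA, V_CE ≈ 8.3 V

Base loop: V_CC = I_B·R_B + V_BE, so I_B = (11 − 0.7)/680 kΩ = 0.0151 mA.
In the active region I_C = β·I_B = 120 × 0.0151 = 1.82 mA.
Collector loop: V_CE = V_CC − I_C·R_C = 11 − 1.82×1.5 = 8.27 V.
Since V_CE = 8.27 V > V_CE(sat) ≈ 0.2 V, the transistor is in the active region as assumed.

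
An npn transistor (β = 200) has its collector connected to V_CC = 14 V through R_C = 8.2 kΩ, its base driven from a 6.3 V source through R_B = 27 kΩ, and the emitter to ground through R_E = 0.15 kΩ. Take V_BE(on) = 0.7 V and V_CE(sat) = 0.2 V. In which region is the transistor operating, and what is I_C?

Assume active: I_B = (6.3 − 0.7)/(27 + 201×0.15) = 0.098 mA, I_C = β·I_B = 19.6 mA.
Then V_CE = 14 − 19.6×8.2 − 19.7×0.15 = -150 V < 0.2 V — the active assumption fails.
Re-solve with V_CE = 0.2 V. KCL at the emitter: V_E/R_E = (V_BB−0.7−V_E)/R_B + (V_CC−0.2−V_E)/R_C, giving V_E = 0.277 V.
I_C = (V_CC − 0.2 − V_E)/R_C = (13.8 − 0.277)/8.2 = 1.65 mA.
Check: I_B = (5.6 − 0.277)/27 = 0.197 mA, and β·I_B = 39.4 mA > I_C, confirming saturation.

saturation; I_C ≈ 1.6 mA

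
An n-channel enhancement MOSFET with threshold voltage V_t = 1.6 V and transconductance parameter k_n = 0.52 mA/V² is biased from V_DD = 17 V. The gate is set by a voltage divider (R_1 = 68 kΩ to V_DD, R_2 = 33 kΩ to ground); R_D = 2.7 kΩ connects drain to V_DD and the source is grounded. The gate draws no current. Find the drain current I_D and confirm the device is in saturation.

I_D ≈ 4.1 mA

V_G = V_DD·R_2/(R_1+R_2) = 17×33/101 = 5.55 V. With the source grounded, V_GS = V_G = 5.55 V.
Assume saturation: I_D = (k_n/2)(V_GS − V_t)² = (0.52/2)×(5.55 − 1.6)² = 0.26×3.95² = 4.07 mA.
V_DS = V_DD − I_D·R_D = 17 − 4.07×2.7 = 6.02 V.
Saturation requires V_DS ≥ V_GS − V_t = 3.95 V; 6.02 ≥ 3.95 ✓.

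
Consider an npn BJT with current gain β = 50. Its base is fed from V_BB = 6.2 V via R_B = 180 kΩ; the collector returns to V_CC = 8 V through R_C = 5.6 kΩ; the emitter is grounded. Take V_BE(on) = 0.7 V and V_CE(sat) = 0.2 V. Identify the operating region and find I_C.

saturation; I_C ≈ 1.4 mA

Assume active: I_B = (6.2 − 0.7)/180 = 0.0306 mA, giving I_C = β·I_B = 1.53 mA.
But then V_CE = 8 − 1.53×5.6 = -0.556 V < V_CE(sat) = 0.2 V — impossible in the active region.
So the transistor is saturated. With V_CE = 0.2 V, I_C = (V_CC − 0.2)/R_C = 7.8/5.6 = 1.39 mA.
Check: β·I_B = 1.53 mA > I_C = 1.39 mA, confirming saturation.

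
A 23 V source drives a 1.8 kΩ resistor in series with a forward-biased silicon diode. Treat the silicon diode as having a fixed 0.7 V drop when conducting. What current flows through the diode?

KVL around the loop: 23 = V_D + I·R = 0.7 + I × 1.8 kΩ.
So I = (23 − 0.7) / 1.8 kΩ = 22.3 / 1.8 = 12.4 mA.

I ≈ 12 mA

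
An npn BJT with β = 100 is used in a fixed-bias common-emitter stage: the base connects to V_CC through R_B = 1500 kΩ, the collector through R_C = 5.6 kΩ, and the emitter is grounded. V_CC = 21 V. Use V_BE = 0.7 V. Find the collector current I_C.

I_C ≈ 1.4 mA

Base loop: V_CC = I_B·R_B + V_BE, so I_B = (21 − 0.7)/1500 kΩ = 0.0135 mA.
In the active region I_C = β·I_B = 100 × 0.0135 = 1.35 mA.
Collector loop: V_CE = V_CC − I_C·R_C = 21 − 1.35×5.6 = 13.4 V.
Since V_CE = 13.4 V > V_CE(sat) ≈ 0.2 V, the transistor is in the active region as assumed.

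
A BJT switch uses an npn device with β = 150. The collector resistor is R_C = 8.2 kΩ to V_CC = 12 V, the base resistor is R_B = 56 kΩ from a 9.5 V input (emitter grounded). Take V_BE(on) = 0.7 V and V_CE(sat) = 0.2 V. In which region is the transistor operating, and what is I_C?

saturation; I_C ≈ 1.4 mA

Assume active: I_B = (9.5 − 0.7)/56 = 0.157 mA, giving I_C = β·I_B = 23.6 mA.
But then V_CE = 12 − 23.6×8.2 = -181 V < V_CE(sat) = 0.2 V — impossible in the active region.
So the transistor is saturated. With V_CE = 0.2 V, I_C = (V_CC − 0.2)/R_C = 11.8/8.2 = 1.44 mA.
Check: β·I_B = 23.6 mA > I_C = 1.44 mA, confirming saturation.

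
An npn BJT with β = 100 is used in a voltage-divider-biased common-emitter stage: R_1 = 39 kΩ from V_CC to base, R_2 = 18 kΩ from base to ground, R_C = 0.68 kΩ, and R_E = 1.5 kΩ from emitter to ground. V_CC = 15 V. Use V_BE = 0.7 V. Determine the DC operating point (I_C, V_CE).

I_C ≈ 2.5 mA, V_CE ≈ 9.6 V

Thevenize the base divider: V_Th = V_CC·R_2/(R_1+R_2) = 15×18/57 = 4.74 V, R_Th = R_1‖R_2 = 12.3 kΩ.
Base-emitter loop: V_Th = I_B·R_Th + V_BE + (β+1)I_B·R_E, so I_B = (4.74 − 0.7) / (12.3 + 101×1.5) = 0.0246 mA.
I_C = β·I_B = 100×0.0246 = 2.46 mA, and I_E = (β+1)I_B = 2.49 mA.
V_CE = V_CC − I_C·R_C − I_E·R_E = 15 − 2.46×0.68 − 2.49×1.5 = 9.59 V.
V_CE = 9.59 V > 0.2 V confirms active-region operation.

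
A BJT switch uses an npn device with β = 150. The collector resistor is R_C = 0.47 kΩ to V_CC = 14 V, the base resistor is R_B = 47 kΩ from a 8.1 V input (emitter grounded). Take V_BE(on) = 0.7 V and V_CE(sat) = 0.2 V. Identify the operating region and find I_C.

Assume active. Base-emitter loop: I_B = (V_BB − V_BE)/R_B = (8.1 − 0.7)/47 = 0.157 mA.
I_C = β·I_B = 150×0.157 = 23.6 mA.
V_CE = V_CC − I_C·R_C = 14 − 23.6×0.47 = 2.9 V > V_CE(sat), so the active-region assumption holds.

active; I_C ≈ 24 mA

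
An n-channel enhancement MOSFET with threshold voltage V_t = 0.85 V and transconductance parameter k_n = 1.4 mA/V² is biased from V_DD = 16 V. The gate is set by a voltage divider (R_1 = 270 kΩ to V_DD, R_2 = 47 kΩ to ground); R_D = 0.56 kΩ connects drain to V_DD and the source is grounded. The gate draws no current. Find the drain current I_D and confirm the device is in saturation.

V_G = V_DD·R_2/(R_1+R_2) = 16×47/317 = 2.37 V. With the source grounded, V_GS = V_G = 2.37 V.
Assume saturation: I_D = (k_n/2)(V_GS − V_t)² = (1.4/2)×(2.37 − 0.85)² = 0.7×1.52² = 1.62 mA.
V_DS = V_DD − I_D·R_D = 16 − 1.62×0.56 = 15.1 V.
Saturation requires V_DS ≥ V_GS − V_t = 1.52 V; 15.1 ≥ 1.52 ✓.

I_D ≈ 1.6 mA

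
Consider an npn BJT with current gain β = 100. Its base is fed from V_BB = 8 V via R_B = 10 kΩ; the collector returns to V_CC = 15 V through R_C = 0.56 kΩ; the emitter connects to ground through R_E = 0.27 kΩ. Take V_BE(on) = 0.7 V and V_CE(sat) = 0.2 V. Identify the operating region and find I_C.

saturation; I_C ≈ 18 mA

Assume active: I_B = (8 − 0.7)/(10 + 101×0.27) = 0.196 mA, I_C = β·I_B = 19.6 mA.
Then V_CE = 15 − 19.6×0.56 − 19.8×0.27 = -1.31 V < 0.2 V — the active assumption fails.
Re-solve with V_CE = 0.2 V. KCL at the emitter: V_E/R_E = (V_BB−0.7−V_E)/R_B + (V_CC−0.2−V_E)/R_C, giving V_E = 4.86 V.
I_C = (V_CC − 0.2 − V_E)/R_C = (14.8 − 4.86)/0.56 = 17.8 mA.
Check: I_B = (7.3 − 4.86)/10 = 0.244 mA, and β·I_B = 24.4 mA > I_C, confirming saturation.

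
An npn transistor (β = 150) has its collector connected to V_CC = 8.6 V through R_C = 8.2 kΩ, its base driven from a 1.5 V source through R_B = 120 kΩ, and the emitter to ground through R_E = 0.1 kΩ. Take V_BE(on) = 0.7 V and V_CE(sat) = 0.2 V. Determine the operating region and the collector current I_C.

active; I_C ≈ 0.89 mA

Assume active. Base-emitter loop: I_B = (V_BB − V_BE)/(R_B + (β+1)R_E) = (1.5 − 0.7)/(120 + 151×0.1) = 0.00592 mA.
I_C = β·I_B = 150×0.00592 = 0.888 mA.
V_CE = V_CC − I_C·R_C − I_E·R_E = 8.6 − 0.888×8.2 − 0.894×0.1 = 1.23 V > V_CE(sat), so the active-region assumption holds.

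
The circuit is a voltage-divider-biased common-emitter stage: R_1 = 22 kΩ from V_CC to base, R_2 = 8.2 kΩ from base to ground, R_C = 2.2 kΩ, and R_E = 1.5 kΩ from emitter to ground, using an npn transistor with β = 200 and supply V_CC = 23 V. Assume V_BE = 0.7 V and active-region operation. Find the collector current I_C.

Thevenize the base divider: V_Th = V_CC·R_2/(R_1+R_2) = 23×8.2/30.2 = 6.25 V, R_Th = R_1‖R_2 = 5.97 kΩ.
Base-emitter loop: V_Th = I_B·R_Th + V_BE + (β+1)I_B·R_E, so I_B = (6.25 − 0.7) / (5.97 + 201×1.5) = 0.018 mA.
I_C = β·I_B = 200×0.018 = 3.61 mA, and I_E = (β+1)I_B = 3.62 mA.
V_CE = V_CC − I_C·R_C − I_E·R_E = 23 − 3.61×2.2 − 3.62×1.5 = 9.63 V.
V_CE = 9.63 V > 0.2 V confirms active-region operation.

I_C ≈ 3.6 mA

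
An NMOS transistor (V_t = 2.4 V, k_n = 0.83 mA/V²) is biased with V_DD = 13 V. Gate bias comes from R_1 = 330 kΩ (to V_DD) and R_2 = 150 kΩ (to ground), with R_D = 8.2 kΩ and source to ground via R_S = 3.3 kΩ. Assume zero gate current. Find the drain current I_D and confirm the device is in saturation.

I_D ≈ 0.26 mA

V_G = V_DD·R_2/(R_1+R_2) = 13×150/480 = 4.06 V.
Assume saturation: I_D = (k_n/2)(V_GS − V_t)² with V_GS = V_G − I_D·R_S = 4.06 − 3.3·I_D.
Substituting gives 4.52·I_D² − 5.55·I_D + 1.15 = 0, with roots I_D = 0.263 or 0.966 mA.
The root I_D = 0.966 mA gives V_GS = 0.874 V ≤ V_t, so take I_D = 0.263 mA.
Then V_GS = 3.2 V and V_DS = V_DD − I_D(R_D+R_S) = 13 − 0.263×11.5 = 9.98 V.
Saturation requires V_DS ≥ V_GS − V_t = 0.796 V; 9.98 ≥ 0.796 ✓.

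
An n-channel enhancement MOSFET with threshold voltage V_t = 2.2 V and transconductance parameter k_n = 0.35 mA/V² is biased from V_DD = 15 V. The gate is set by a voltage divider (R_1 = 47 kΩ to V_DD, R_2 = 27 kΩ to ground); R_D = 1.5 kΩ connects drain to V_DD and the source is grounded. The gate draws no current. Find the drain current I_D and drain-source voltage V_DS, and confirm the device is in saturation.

I_D ≈ 1.9 mA, V_DS ≈ 12 V

V_G = V_DD·R_2/(R_1+R_2) = 15×27/74 = 5.47 V. With the source grounded, V_GS = V_G = 5.47 V.
Assume saturation: I_D = (k_n/2)(V_GS − V_t)² = (0.35/2)×(5.47 − 2.2)² = 0.175×3.27² = 1.87 mA.
V_DS = V_DD − I_D·R_D = 15 − 1.87×1.5 = 12.2 V.
Saturation requires V_DS ≥ V_GS − V_t = 3.27 V; 12.2 ≥ 3.27 ✓.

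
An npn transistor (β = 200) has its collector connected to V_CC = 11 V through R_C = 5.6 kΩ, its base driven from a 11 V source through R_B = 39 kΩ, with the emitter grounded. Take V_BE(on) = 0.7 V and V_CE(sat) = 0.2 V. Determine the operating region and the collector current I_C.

saturation; I_C ≈ 1.9 mA

Assume active: I_B = (11 − 0.7)/39 = 0.264 mA, giving I_C = β·I_B = 52.8 mA.
But then V_CE = 11 − 52.8×5.6 = -285 V < V_CE(sat) = 0.2 V — impossible in the active region.
So the transistor is saturated. With V_CE = 0.2 V, I_C = (V_CC − 0.2)/R_C = 10.8/5.6 = 1.93 mA.
Check: β·I_B = 52.8 mA > I_C = 1.93 mA, confirming saturation.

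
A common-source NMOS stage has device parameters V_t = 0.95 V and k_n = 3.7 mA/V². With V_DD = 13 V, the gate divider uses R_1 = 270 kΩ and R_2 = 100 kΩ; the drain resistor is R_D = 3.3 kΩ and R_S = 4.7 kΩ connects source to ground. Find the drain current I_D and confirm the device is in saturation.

V_G = V_DD·R_2/(R_1+R_2) = 13×100/370 = 3.51 V.
Assume saturation: I_D = (k_n/2)(V_GS − V_t)² with V_GS = V_G − I_D·R_S = 3.51 − 4.7·I_D.
Substituting gives 40.9·I_D² − 45.6·I_D + 12.2 = 0, with roots I_D = 0.441 or 0.674 mA.
The root I_D = 0.674 mA gives V_GS = 0.346 V ≤ V_t, so take I_D = 0.441 mA.
Then V_GS = 1.44 V and V_DS = V_DD − I_D(R_D+R_S) = 13 − 0.441×8 = 9.47 V.
Saturation requires V_DS ≥ V_GS − V_t = 0.489 V; 9.47 ≥ 0.489 ✓.

I_D ≈ 0.44 mA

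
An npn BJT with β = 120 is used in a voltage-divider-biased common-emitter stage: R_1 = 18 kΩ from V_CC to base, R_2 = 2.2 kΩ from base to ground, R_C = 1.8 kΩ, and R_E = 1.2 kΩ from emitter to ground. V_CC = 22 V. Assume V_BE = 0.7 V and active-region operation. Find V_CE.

Thevenize the base divider: V_Th = V_CC·R_2/(R_1+R_2) = 22×2.2/20.2 = 2.4 V, R_Th = R_1‖R_2 = 1.96 kΩ.
Base-emitter loop: V_Th = I_B·R_Th + V_BE + (β+1)I_B·R_E, so I_B = (2.4 − 0.7) / (1.96 + 121×1.2) = 0.0115 mA.
I_C = β·I_B = 120×0.0115 = 1.38 mA, and I_E = (β+1)I_B = 1.39 mA.
V_CE = V_CC − I_C·R_C − I_E·R_E = 22 − 1.38×1.8 − 1.39×1.2 = 17.8 V.
V_CE = 17.8 V > 0.2 V confirms active-region operation.

V_CE ≈ 18 V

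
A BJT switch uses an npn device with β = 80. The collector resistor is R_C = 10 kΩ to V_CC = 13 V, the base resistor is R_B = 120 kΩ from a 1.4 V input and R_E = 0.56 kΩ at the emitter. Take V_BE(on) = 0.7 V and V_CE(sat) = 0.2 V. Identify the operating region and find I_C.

Assume active. Base-emitter loop: I_B = (V_BB − V_BE)/(R_B + (β+1)R_E) = (1.4 − 0.7)/(120 + 81×0.56) = 0.00423 mA.
I_C = β·I_B = 80×0.00423 = 0.339 mA.
V_CE = V_CC − I_C·R_C − I_E·R_E = 13 − 0.339×10 − 0.343×0.56 = 9.42 V > V_CE(sat), so the active-region assumption holds.

active; I_C ≈ 0.34 mA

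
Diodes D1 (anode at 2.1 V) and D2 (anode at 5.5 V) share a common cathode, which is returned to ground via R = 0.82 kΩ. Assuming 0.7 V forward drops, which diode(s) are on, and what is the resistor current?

Assume both conduct. Then node N would need to be at both 2.1−0.7 = 1.4 V and 5.5−0.7 = 4.8 V, which is impossible.
Assume only D2 conducts: V_N = 5.5 − 0.7 = 4.8 V, so I_R = 4.8/0.82 = 5.85 mA.
Check D1: its anode-to-cathode voltage is 2.1 − 4.8 = -2.7 V < 0.7 V, so it is off. The assumption is consistent.

Only D2 conducts; I_R ≈ 5.9 mA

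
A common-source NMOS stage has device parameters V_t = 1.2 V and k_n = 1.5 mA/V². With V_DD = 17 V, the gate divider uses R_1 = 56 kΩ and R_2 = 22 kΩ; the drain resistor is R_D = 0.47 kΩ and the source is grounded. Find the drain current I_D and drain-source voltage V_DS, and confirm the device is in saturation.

V_G = V_DD·R_2/(R_1+R_2) = 17×22/78 = 4.79 V. With the source grounded, V_GS = V_G = 4.79 V.
Assume saturation: I_D = (k_n/2)(V_GS − V_t)² = (1.5/2)×(4.79 − 1.2)² = 0.75×3.59² = 9.69 mA.
V_DS = V_DD − I_D·R_D = 17 − 9.69×0.47 = 12.4 V.
Saturation requires V_DS ≥ V_GS − V_t = 3.59 V; 12.4 ≥ 3.59 ✓.

I_D ≈ 9.7 mA, V_DS ≈ 12 V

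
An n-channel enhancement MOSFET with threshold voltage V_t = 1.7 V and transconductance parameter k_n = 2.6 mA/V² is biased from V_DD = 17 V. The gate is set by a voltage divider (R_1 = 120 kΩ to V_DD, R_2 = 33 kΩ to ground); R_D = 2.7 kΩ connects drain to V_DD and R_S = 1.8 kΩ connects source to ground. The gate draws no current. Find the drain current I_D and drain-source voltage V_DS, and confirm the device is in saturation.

V_G = V_DD·R_2/(R_1+R_2) = 17×33/153 = 3.67 V.
Assume saturation: I_D = (k_n/2)(V_GS − V_t)² with V_GS = V_G − I_D·R_S = 3.67 − 1.8·I_D.
Substituting gives 4.21·I_D² − 10.2·I_D + 5.03 = 0, with roots I_D = 0.688 or 1.73 mA.
The root I_D = 1.73 mA gives V_GS = 0.545 V ≤ V_t, so take I_D = 0.688 mA.
Then V_GS = 2.43 V and V_DS = V_DD − I_D(R_D+R_S) = 17 − 0.688×4.5 = 13.9 V.
Saturation requires V_DS ≥ V_GS − V_t = 0.728 V; 13.9 ≥ 0.728 ✓.

I_D ≈ 0.69 mA, V_DS ≈ 14 V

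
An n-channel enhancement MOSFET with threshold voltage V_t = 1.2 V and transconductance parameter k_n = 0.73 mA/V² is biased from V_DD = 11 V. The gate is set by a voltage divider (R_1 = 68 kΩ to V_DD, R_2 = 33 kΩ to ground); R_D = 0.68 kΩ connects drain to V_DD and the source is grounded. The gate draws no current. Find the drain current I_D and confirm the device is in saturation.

I_D ≈ 2.1 mA

V_G = V_DD·R_2/(R_1+R_2) = 11×33/101 = 3.59 V. With the source grounded, V_GS = V_G = 3.59 V.
Assume saturation: I_D = (k_n/2)(V_GS − V_t)² = (0.73/2)×(3.59 − 1.2)² = 0.365×2.39² = 2.09 mA.
V_DS = V_DD − I_D·R_D = 11 − 2.09×0.68 = 9.58 V.
Saturation requires V_DS ≥ V_GS − V_t = 2.39 V; 9.58 ≥ 2.39 ✓.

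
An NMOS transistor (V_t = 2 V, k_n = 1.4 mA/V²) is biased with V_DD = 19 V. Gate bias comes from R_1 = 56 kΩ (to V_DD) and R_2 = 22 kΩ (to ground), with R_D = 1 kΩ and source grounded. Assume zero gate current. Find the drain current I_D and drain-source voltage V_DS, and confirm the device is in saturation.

V_G = V_DD·R_2/(R_1+R_2) = 19×22/78 = 5.36 V. With the source grounded, V_GS = V_G = 5.36 V.
Assume saturation: I_D = (k_n/2)(V_GS − V_t)² = (1.4/2)×(5.36 − 2)² = 0.7×3.36² = 7.9 mA.
V_DS = V_DD − I_D·R_D = 19 − 7.9×1 = 11.1 V.
Saturation requires V_DS ≥ V_GS − V_t = 3.36 V; 11.1 ≥ 3.36 ✓.

I_D ≈ 7.9 mA, V_DS ≈ 11 V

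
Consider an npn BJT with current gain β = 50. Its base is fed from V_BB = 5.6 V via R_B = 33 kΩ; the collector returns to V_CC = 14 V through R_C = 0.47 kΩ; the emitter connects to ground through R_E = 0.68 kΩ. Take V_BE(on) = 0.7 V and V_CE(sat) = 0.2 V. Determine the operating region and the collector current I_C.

Assume active. Base-emitter loop: I_B = (V_BB − V_BE)/(R_B + (β+1)R_E) = (5.6 − 0.7)/(33 + 51×0.68) = 0.0724 mA.
I_C = β·I_B = 50×0.0724 = 3.62 mA.
V_CE = V_CC − I_C·R_C − I_E·R_E = 14 − 3.62×0.47 − 3.69×0.68 = 9.79 V > V_CE(sat), so the active-region assumption holds.

active; I_C ≈ 3.6 mA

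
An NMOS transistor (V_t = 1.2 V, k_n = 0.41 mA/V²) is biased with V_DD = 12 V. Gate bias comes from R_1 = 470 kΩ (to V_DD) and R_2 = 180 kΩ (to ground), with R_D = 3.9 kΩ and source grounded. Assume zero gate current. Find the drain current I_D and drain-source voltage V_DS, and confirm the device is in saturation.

V_G = V_DD·R_2/(R_1+R_2) = 12×180/650 = 3.32 V. With the source grounded, V_GS = V_G = 3.32 V.
Assume saturation: I_D = (k_n/2)(V_GS − V_t)² = (0.41/2)×(3.32 − 1.2)² = 0.205×2.12² = 0.924 mA.
V_DS = V_DD − I_D·R_D = 12 − 0.924×3.9 = 8.4 V.
Saturation requires V_DS ≥ V_GS − V_t = 2.12 V; 8.4 ≥ 2.12 ✓.

I_D ≈ 0.92 mA, V_DS ≈ 8.4 V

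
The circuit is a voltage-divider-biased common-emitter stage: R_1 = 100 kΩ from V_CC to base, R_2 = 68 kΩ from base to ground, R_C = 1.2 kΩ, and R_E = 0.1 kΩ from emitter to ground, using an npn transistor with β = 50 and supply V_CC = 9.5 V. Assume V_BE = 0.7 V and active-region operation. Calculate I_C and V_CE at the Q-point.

Thevenize the base divider: V_Th = V_CC·R_2/(R_1+R_2) = 9.5×68/168 = 3.85 V, R_Th = R_1‖R_2 = 40.5 kΩ.
Base-emitter loop: V_Th = I_B·R_Th + V_BE + (β+1)I_B·R_E, so I_B = (3.85 − 0.7) / (40.5 + 51×0.1) = 0.069 mA.
I_C = β·I_B = 50×0.069 = 3.45 mA, and I_E = (β+1)I_B = 3.52 mA.
V_CE = V_CC − I_C·R_C − I_E·R_E = 9.5 − 3.45×1.2 − 3.52×0.1 = 5.01 V.
V_CE = 5.01 V > 0.2 V confirms active-region operation.

I_C ≈ 3.5 mA, V_CE ≈ 5 V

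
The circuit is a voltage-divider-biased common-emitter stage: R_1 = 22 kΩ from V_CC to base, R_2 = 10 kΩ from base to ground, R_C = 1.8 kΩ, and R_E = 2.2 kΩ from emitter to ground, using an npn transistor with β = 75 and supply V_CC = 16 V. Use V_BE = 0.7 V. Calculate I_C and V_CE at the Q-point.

I_C ≈ 1.9 mA, V_CE ≈ 8.5 V

Thevenize the base divider: V_Th = V_CC·R_2/(R_1+R_2) = 16×10/32 = 5 V, R_Th = R_1‖R_2 = 6.88 kΩ.
Base-emitter loop: V_Th = I_B·R_Th + V_BE + (β+1)I_B·R_E, so I_B = (5 − 0.7) / (6.88 + 76×2.2) = 0.0247 mA.
I_C = β·I_B = 75×0.0247 = 1.85 mA, and I_E = (β+1)I_B = 1.88 mA.
V_CE = V_CC − I_C·R_C − I_E·R_E = 16 − 1.85×1.8 − 1.88×2.2 = 8.54 V.
V_CE = 8.54 V > 0.2 V confirms active-region operation.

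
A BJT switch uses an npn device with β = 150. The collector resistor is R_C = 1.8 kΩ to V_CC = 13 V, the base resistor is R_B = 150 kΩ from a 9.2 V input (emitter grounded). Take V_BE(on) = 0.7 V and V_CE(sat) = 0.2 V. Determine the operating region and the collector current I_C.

saturation; I_C ≈ 7.1 mA

Assume active: I_B = (9.2 − 0.7)/150 = 0.0567 mA, giving I_C = β·I_B = 8.5 mA.
But then V_CE = 13 − 8.5×1.8 = -2.3 V < V_CE(sat) = 0.2 V — impossible in the active region.
So the transistor is saturated. With V_CE = 0.2 V, I_C = (V_CC − 0.2)/R_C = 12.8/1.8 = 7.11 mA.
Check: β·I_B = 8.5 mA > I_C = 7.11 mA, confirming saturation.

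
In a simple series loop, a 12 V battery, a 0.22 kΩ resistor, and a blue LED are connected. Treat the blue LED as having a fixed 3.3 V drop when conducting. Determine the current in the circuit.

KVL around the loop: 12 = V_D + I·R = 3.3 + I × 0.22 kΩ.
So I = (12 − 3.3) / 0.22 kΩ = 8.7 / 0.22 = 39.5 mA.

I ≈ 40 mA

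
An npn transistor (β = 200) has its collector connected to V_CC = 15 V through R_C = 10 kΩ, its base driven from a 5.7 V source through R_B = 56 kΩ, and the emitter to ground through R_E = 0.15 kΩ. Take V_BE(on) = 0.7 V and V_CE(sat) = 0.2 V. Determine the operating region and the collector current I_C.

Assume active: I_B = (5.7 − 0.7)/(56 + 201×0.15) = 0.058 mA, I_C = β·I_B = 11.6 mA.
Then V_CE = 15 − 11.6×10 − 11.7×0.15 = -103 V < 0.2 V — the active assumption fails.
Re-solve with V_CE = 0.2 V. KCL at the emitter: V_E/R_E = (V_BB−0.7−V_E)/R_B + (V_CC−0.2−V_E)/R_C, giving V_E = 0.231 V.
I_C = (V_CC − 0.2 − V_E)/R_C = (14.8 − 0.231)/10 = 1.46 mA.
Check: I_B = (5 − 0.231)/56 = 0.0852 mA, and β·I_B = 17 mA > I_C, confirming saturation.

saturation; I_C ≈ 1.5 mA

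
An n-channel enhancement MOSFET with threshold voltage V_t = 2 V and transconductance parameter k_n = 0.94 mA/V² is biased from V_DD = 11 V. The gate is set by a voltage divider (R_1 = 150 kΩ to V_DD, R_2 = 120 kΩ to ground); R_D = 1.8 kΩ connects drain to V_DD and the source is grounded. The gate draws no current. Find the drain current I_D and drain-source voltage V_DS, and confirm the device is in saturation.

V_G = V_DD·R_2/(R_1+R_2) = 11×120/270 = 4.89 V. With the source grounded, V_GS = V_G = 4.89 V.
Assume saturation: I_D = (k_n/2)(V_GS − V_t)² = (0.94/2)×(4.89 − 2)² = 0.47×2.89² = 3.92 mA.
V_DS = V_DD − I_D·R_D = 11 − 3.92×1.8 = 3.94 V.
Saturation requires V_DS ≥ V_GS − V_t = 2.89 V; 3.94 ≥ 2.89 ✓.

I_D ≈ 3.9 mA, V_DS ≈ 3.9 V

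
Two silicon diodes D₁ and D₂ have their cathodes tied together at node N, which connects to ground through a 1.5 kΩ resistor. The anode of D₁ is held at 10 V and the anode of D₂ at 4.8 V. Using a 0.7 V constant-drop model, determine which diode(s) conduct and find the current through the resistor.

Only D₁ conducts; I_R ≈ 6.2 mA

Assume both conduct. Then node N would need to be at both 10−0.7 = 9.3 V and 4.8−0.7 = 4.1 V, which is impossible.
Assume only D₁ conducts: V_N = 10 − 0.7 = 9.3 V, so I_R = 9.3/1.5 = 6.2 mA.
Check D₂: its anode-to-cathode voltage is 4.8 − 9.3 = -4.5 V < 0.7 V, so it is off. The assumption is consistent.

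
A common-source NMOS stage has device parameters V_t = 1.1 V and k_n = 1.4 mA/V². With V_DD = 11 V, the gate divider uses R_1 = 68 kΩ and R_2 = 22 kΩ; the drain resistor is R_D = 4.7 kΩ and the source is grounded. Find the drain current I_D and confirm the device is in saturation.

I_D ≈ 1.8 mA

V_G = V_DD·R_2/(R_1+R_2) = 11×22/90 = 2.69 V. With the source grounded, V_GS = V_G = 2.69 V.
Assume saturation: I_D = (k_n/2)(V_GS − V_t)² = (1.4/2)×(2.69 − 1.1)² = 0.7×1.59² = 1.77 mA.
V_DS = V_DD − I_D·R_D = 11 − 1.77×4.7 = 2.69 V.
Saturation requires V_DS ≥ V_GS − V_t = 1.59 V; 2.69 ≥ 1.59 ✓.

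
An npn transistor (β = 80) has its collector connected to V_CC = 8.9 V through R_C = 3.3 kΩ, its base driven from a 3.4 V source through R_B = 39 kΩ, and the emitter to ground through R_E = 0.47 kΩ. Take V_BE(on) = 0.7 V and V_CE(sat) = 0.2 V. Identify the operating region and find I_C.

Assume active: I_B = (3.4 − 0.7)/(39 + 81×0.47) = 0.035 mA, I_C = β·I_B = 2.8 mA.
Then V_CE = 8.9 − 2.8×3.3 − 2.84×0.47 = -1.68 V < 0.2 V — the active assumption fails.
Re-solve with V_CE = 0.2 V. KCL at the emitter: V_E/R_E = (V_BB−0.7−V_E)/R_B + (V_CC−0.2−V_E)/R_C, giving V_E = 1.1 V.
I_C = (V_CC − 0.2 − V_E)/R_C = (8.7 − 1.1)/3.3 = 2.3 mA.
Check: I_B = (2.7 − 1.1)/39 = 0.041 mA, and β·I_B = 3.28 mA > I_C, confirming saturation.

saturation; I_C ≈ 2.3 mA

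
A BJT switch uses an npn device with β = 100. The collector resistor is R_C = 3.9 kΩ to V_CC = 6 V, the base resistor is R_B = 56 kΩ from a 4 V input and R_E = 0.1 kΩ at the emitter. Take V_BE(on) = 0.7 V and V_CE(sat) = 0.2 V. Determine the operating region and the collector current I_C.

saturation; I_C ≈ 1.4 mA

Assume active: I_B = (4 − 0.7)/(56 + 101×0.1) = 0.0499 mA, I_C = β·I_B = 4.99 mA.
Then V_CE = 6 − 4.99×3.9 − 5.04×0.1 = -14 V < 0.2 V — the active assumption fails.
Re-solve with V_CE = 0.2 V. KCL at the emitter: V_E/R_E = (V_BB−0.7−V_E)/R_B + (V_CC−0.2−V_E)/R_C, giving V_E = 0.15 V.
I_C = (V_CC − 0.2 − V_E)/R_C = (5.8 − 0.15)/3.9 = 1.45 mA.
Check: I_B = (3.3 − 0.15)/56 = 0.0562 mA, and β·I_B = 5.62 mA > I_C, confirming saturation.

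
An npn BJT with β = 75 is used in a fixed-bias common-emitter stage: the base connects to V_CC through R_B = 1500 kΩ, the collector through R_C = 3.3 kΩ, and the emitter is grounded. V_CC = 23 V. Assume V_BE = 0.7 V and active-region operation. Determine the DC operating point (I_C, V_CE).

Base loop: V_CC = I_B·R_B + V_BE, so I_B = (23 − 0.7)/1500 kΩ = 0.0149 mA.
In the active region I_C = β·I_B = 75 × 0.0149 = 1.11 mA.
Collector loop: V_CE = V_CC − I_C·R_C = 23 − 1.11×3.3 = 19.3 V.
Since V_CE = 19.3 V > V_CE(sat) ≈ 0.2 V, the transistor is in the active region as assumed.

I_C ≈ 1.1 mA, V_CE ≈ 19 V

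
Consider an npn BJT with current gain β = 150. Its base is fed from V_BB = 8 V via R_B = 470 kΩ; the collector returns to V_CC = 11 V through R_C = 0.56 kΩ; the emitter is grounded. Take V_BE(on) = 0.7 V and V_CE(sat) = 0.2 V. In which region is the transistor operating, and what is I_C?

Assume active. Base-emitter loop: I_B = (V_BB − V_BE)/R_B = (8 − 0.7)/470 = 0.0155 mA.
I_C = β·I_B = 150×0.0155 = 2.33 mA.
V_CE = V_CC − I_C·R_C = 11 − 2.33×0.56 = 9.7 V > V_CE(sat), so the active-region assumption holds.

active; I_C ≈ 2.3 mA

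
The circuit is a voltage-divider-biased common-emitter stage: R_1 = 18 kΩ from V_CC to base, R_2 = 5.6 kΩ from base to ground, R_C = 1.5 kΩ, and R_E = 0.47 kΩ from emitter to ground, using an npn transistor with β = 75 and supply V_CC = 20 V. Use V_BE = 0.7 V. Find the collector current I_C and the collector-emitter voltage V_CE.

Thevenize the base divider: V_Th = V_CC·R_2/(R_1+R_2) = 20×5.6/23.6 = 4.75 V, R_Th = R_1‖R_2 = 4.27 kΩ.
Base-emitter loop: V_Th = I_B·R_Th + V_BE + (β+1)I_B·R_E, so I_B = (4.75 − 0.7) / (4.27 + 76×0.47) = 0.101 mA.
I_C = β·I_B = 75×0.101 = 7.59 mA, and I_E = (β+1)I_B = 7.69 mA.
V_CE = V_CC − I_C·R_C − I_E·R_E = 20 − 7.59×1.5 − 7.69×0.47 = 5.01 V.
V_CE = 5.01 V > 0.2 V confirms active-region operation.

I_C ≈ 7.6 mA, V_CE ≈ 5 V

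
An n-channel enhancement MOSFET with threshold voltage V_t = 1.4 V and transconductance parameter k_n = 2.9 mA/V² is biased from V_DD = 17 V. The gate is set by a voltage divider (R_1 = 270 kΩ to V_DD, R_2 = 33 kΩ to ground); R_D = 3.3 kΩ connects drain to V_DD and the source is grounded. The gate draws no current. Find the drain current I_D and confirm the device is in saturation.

V_G = V_DD·R_2/(R_1+R_2) = 17×33/303 = 1.85 V. With the source grounded, V_GS = V_G = 1.85 V.
Assume saturation: I_D = (k_n/2)(V_GS − V_t)² = (2.9/2)×(1.85 − 1.4)² = 1.45×0.451² = 0.296 mA.
V_DS = V_DD − I_D·R_D = 17 − 0.296×3.3 = 16 V.
Saturation requires V_DS ≥ V_GS − V_t = 0.451 V; 16 ≥ 0.451 ✓.

I_D ≈ 0.3 mA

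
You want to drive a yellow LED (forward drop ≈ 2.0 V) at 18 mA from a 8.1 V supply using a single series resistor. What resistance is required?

R ≈ 0.34 kΩ

The resistor drops V_S − V_D = 8.1 − 2.0 = 6.1 V at 18 mA.
R = 6.1 V / 18 mA = 0.339 kΩ.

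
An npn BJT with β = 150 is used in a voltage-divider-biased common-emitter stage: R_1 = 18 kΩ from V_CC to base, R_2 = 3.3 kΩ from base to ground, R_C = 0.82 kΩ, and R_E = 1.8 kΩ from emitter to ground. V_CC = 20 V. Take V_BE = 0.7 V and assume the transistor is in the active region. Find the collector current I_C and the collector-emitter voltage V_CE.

I_C ≈ 1.3 mA, V_CE ≈ 17 V

Thevenize the base divider: V_Th = V_CC·R_2/(R_1+R_2) = 20×3.3/21.3 = 3.1 V, R_Th = R_1‖R_2 = 2.79 kΩ.
Base-emitter loop: V_Th = I_B·R_Th + V_BE + (β+1)I_B·R_E, so I_B = (3.1 − 0.7) / (2.79 + 151×1.8) = 0.00874 mA.
I_C = β·I_B = 150×0.00874 = 1.31 mA, and I_E = (β+1)I_B = 1.32 mA.
V_CE = V_CC − I_C·R_C − I_E·R_E = 20 − 1.31×0.82 − 1.32×1.8 = 16.6 V.
V_CE = 16.6 V > 0.2 V confirms active-region operation.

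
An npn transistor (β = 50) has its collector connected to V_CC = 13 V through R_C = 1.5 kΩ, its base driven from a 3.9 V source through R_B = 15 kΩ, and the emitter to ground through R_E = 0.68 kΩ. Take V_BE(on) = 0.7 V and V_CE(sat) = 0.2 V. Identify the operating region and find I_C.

active; I_C ≈ 3.2 mA

Assume active. Base-emitter loop: I_B = (V_BB − V_BE)/(R_B + (β+1)R_E) = (3.9 − 0.7)/(15 + 51×0.68) = 0.0644 mA.
I_C = β·I_B = 50×0.0644 = 3.22 mA.
V_CE = V_CC − I_C·R_C − I_E·R_E = 13 − 3.22×1.5 − 3.29×0.68 = 5.94 V > V_CE(sat), so the active-region assumption holds.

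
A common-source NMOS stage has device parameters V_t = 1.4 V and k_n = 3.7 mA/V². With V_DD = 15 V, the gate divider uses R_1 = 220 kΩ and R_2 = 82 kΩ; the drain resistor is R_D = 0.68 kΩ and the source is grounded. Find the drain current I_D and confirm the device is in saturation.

V_G = V_DD·R_2/(R_1+R_2) = 15×82/302 = 4.07 V. With the source grounded, V_GS = V_G = 4.07 V.
Assume saturation: I_D = (k_n/2)(V_GS − V_t)² = (3.7/2)×(4.07 − 1.4)² = 1.85×2.67² = 13.2 mA.
V_DS = V_DD − I_D·R_D = 15 − 13.2×0.68 = 6.01 V.
Saturation requires V_DS ≥ V_GS − V_t = 2.67 V; 6.01 ≥ 2.67 ✓.

I_D ≈ 13 mA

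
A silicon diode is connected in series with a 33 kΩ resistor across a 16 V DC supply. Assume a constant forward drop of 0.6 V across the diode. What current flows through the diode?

KVL around the loop: 16 = V_D + I·R = 0.6 + I × 33 kΩ.
So I = (16 − 0.6) / 33 kΩ = 15.4 / 33 = 0.467 mA.

I ≈ 0.47 mA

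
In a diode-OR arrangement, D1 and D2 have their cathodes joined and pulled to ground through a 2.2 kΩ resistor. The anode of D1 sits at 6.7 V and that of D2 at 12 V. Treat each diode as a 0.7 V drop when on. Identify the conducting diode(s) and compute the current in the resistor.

Only D2 conducts; I_R ≈ 5.1 mA

Assume both conduct. Then node N would need to be at both 6.7−0.7 = 6 V and 12−0.7 = 11.3 V, which is impossible.
Assume only D2 conducts: V_N = 12 − 0.7 = 11.3 V, so I_R = 11.3/2.2 = 5.14 mA.
Check D1: its anode-to-cathode voltage is 6.7 − 11.3 = -4.6 V < 0.7 V, so it is off. The assumption is consistent.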